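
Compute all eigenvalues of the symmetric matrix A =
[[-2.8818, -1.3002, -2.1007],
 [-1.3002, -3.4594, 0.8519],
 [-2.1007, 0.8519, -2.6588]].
sigma(A) ≈ {-5, -4, 0}

A is real symmetric, so its spectrum consists of real eigenvalues. Expanding the characteristic polynomial of the displayed matrix gives
  det(λ I - A) = p(λ) = λ^3 + (9)λ^2 + (20)λ + (0).
Solving p(λ) = 0 yields eigenvalues ≈ -5, -4, 0. (A is shown rounded to 4 decimals, so these recover the underlying integer eigenvalues to within that precision.)
Verification: the trace of A = -9 equals the sum of eigenvalues -9, and det(A) ≈ -0.0004 matches the eigenvalue product 0.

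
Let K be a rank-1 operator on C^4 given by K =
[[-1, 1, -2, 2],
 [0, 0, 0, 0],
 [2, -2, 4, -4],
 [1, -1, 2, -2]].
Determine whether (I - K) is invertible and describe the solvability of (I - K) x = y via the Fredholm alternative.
(I - K) is singular (det(I - K) = 0, i.e. 1 ∈ sigma(K)). (I - K) x = y is solvable iff y ⊥ ker((I - K)^*) = span{(-1, 1, -2, 2)}, i.e. iff -y_1 + y_2 - 2y_3 + 2y_4 = 0. When solvable, the solutions are x = y + c·(1, 0, -2, -1), c arbitrary (ker(I - K) = span{(1, 0, -2, -1)}, dimension 1).

K has rank 1, so it is an outer product K = u v^T: every row of K is a multiple of one row vector. Reading off the entries, u = (1, 0, -2, -1) and v = (-1, 1, -2, 2) (row i of K equals u_i·v^T). A rank-one matrix u v^T satisfies K u = u (v·u) and kills the (3)-dimensional subspace v^⊥, so its characteristic polynomial is lambda^3 (lambda - v·u) with v·u = tr K = 1. Hence the eigenvalues of I - K are 1 (multiplicity 3) and 1 - (1) = 0, so det(I - K) = 0. (Direct check: I - K =
[[2, -1, 2, -2],
 [0, 1, 0, 0],
 [-2, 2, -3, 4],
 [-1, 1, -2, 3]]
has determinant 0.) So 1 is an eigenvalue of K and (I - K) is not invertible. The finite-dimensional Fredholm alternative says: either (I - K) is invertible, or ker(I - K) ≠ {0} and then range(I - K) = ker((I - K)^*)^⊥, with dim ker(I - K) = dim ker((I - K)^*). We are in the second case, so we need both kernels. Kernel of I - K: (I - K) u = u - u (v·u) = u - u = 0, so ker(I - K) = span{u} = span{(1, 0, -2, -1)} (it is exactly 1-dimensional because rank(I - K) = 3). Kernel of the adjoint: K is real, so (I - K)^* = I - K^T = I - v u^T, and (I - v u^T) v = v - v (u·v) = 0; hence ker((I - K)^*) = span{v} = span{(-1, 1, -2, 2)}. Therefore (I - K) x = y is solvable iff <y, v> = 0, i.e. iff -y_1 + y_2 - 2y_3 + 2y_4 = 0. When this holds, K y = u (v·y) = 0, so (I - K) y = y and x = y is a particular solution; the full solution set is the line x = y + c·u = y + c·(1, 0, -2, -1), c ∈ C.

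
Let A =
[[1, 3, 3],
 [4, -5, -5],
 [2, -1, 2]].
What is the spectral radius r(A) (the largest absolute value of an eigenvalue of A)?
r(A) ≈ 7.6107

The eigenvalues of A are the roots of its characteristic polynomial. With M = A (coefficients from the trace, the sum of principal 2x2 minors, and det A):
  p(λ) = det(λ I - M) = λ^3 + 2λ^2 - 36λ + 51.
No integer candidate from the rational root theorem (±divisors of 51) is a root, so the roots are irrational. The cubic discriminant is Δ = 53853 > 0, so there are three distinct real roots. p(-8) = -45 and p(-7) = 58 have opposite signs, so a root lies in (-8, -7); Newton's method refines it to λ ≈ -7.6107. p(1) = 18 and p(2) = -5 have opposite signs, so a root lies in (1, 2); Newton's method refines it to λ ≈ 1.7242. p(3) = -12 and p(4) = 3 have opposite signs, so a root lies in (3, 4); Newton's method refines it to λ ≈ 3.8865. Check (Vieta): the three roots sum to -2, matching tr M = -2.
Thus the eigenvalues (to 4 decimals) are -7.6107 (modulus 7.6107); 1.7242 (modulus 1.7242); 3.8865 (modulus 3.8865). The spectral radius is the largest modulus: r(A) ≈ 7.6107. (Cross-check: r(A) ≤ ||A||_2 ≈ 8.8065; equality holds whenever A is normal, though it can also hold for some non-normal A.)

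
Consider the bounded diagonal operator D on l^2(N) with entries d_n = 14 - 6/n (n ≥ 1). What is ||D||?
||D|| = 14

For a diagonal operator on l^2 with entries d_n, ||D|| = sup_n |d_n|. Here d_1 = 8, d_2 = 11, ..., and d_n = 14 - 6/n increases monotonically toward 14. All terms lie in [8, 14), so |d_n| = d_n and the supremum is the limit 14, which is not attained by any individual d_n. Hence ||D|| = 14.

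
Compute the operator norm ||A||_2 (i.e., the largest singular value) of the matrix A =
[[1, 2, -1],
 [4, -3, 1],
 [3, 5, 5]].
||A||_2 ≈ 7.7621 (= sqrt(largest eigenvalue of A^T A))

||A||_2 = sigma_max(A) = sqrt(lambda_max(A^T A)). Form the symmetric matrix M = A^T A =
[[26, 5, 18],
 [5, 38, 20],
 [18, 20, 27]].
Its characteristic polynomial (trace, sum of principal 2x2 minors, determinant of M give the coefficients) is
  p(λ) = det(λ I - M) = λ^3 - 91λ^2 + 1967λ - 6889.
No integer candidate from the rational root theorem (±divisors of 6889) is a root, so the roots are irrational. The cubic discriminant is Δ = 1747142608 > 0, so there are three distinct real roots. p(4) = -413 and p(5) = 796 have opposite signs, so a root lies in (4, 5); Newton's method refines it to λ ≈ 4.3275. p(26) = 313 and p(27) = -436 have opposite signs, so a root lies in (26, 27); Newton's method refines it to λ ≈ 26.4217. p(60) = -469 and p(61) = 1468 have opposite signs, so a root lies in (60, 61); Newton's method refines it to λ ≈ 60.2509. Check (Vieta): the three roots sum to 91, matching tr M = 91.
So the eigenvalues of A^T A are ≈ 4.3275, 26.4217, 60.2509 (all ≥ 0, as they must be for A^T A). The largest is λ_max ≈ 60.2509, hence ||A||_2 = sqrt(λ_max) ≈ 7.7621.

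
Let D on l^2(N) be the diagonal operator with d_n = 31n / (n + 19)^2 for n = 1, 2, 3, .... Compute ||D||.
||D|| = 31/76 (attained at n = 19)

For D diagonal, ||D|| = sup_n |d_n|. Treat f(x) = 31x / (x + 19)^2 for real x > 0. By the quotient rule, f'(x) = 31(19 - x)/(x + 19)^3, which is positive for x < 19 and negative for x > 19. So f has a unique maximum at x = 19, and since 19 is a positive integer, the supremum over n ≥ 1 is attained at n = 19: d_19 = 31·19/(19 + 19)^2 = 31·19/1444 = 31/76. Hence ||D|| = 31/76.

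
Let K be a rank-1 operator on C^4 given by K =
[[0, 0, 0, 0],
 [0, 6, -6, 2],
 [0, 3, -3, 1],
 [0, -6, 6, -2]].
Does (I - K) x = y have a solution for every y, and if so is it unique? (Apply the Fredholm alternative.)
(I - K) is singular (det(I - K) = 0, i.e. 1 ∈ sigma(K)). (I - K) x = y is solvable iff y ⊥ ker((I - K)^*) = span{(0, -3, 3, -1)}, i.e. iff -3y_2 + 3y_3 - y_4 = 0. When solvable, the solutions are x = y + c·(0, -2, -1, 2), c arbitrary (ker(I - K) = span{(0, -2, -1, 2)}, dimension 1).

K has rank 1, so it is an outer product K = u v^T: every row of K is a multiple of one row vector. Reading off the entries, u = (0, -2, -1, 2) and v = (0, -3, 3, -1) (row i of K equals u_i·v^T). A rank-one matrix u v^T satisfies K u = u (v·u) and kills the (3)-dimensional subspace v^⊥, so its characteristic polynomial is lambda^3 (lambda - v·u) with v·u = tr K = 1. Hence the eigenvalues of I - K are 1 (multiplicity 3) and 1 - (1) = 0, so det(I - K) = 0. (Direct check: I - K =
[[1, 0, 0, 0],
 [0, -5, 6, -2],
 [0, -3, 4, -1],
 [0, 6, -6, 3]]
has determinant 0.) So 1 is an eigenvalue of K and (I - K) is not invertible. The finite-dimensional Fredholm alternative says: either (I - K) is invertible, or ker(I - K) ≠ {0} and then range(I - K) = ker((I - K)^*)^⊥, with dim ker(I - K) = dim ker((I - K)^*). We are in the second case, so we need both kernels. Kernel of I - K: (I - K) u = u - u (v·u) = u - u = 0, so ker(I - K) = span{u} = span{(0, -2, -1, 2)} (it is exactly 1-dimensional because rank(I - K) = 3). Kernel of the adjoint: K is real, so (I - K)^* = I - K^T = I - v u^T, and (I - v u^T) v = v - v (u·v) = 0; hence ker((I - K)^*) = span{v} = span{(0, -3, 3, -1)}. Therefore (I - K) x = y is solvable iff <y, v> = 0, i.e. iff -3y_2 + 3y_3 - y_4 = 0. When this holds, K y = u (v·y) = 0, so (I - K) y = y and x = y is a particular solution; the full solution set is the line x = y + c·u = y + c·(0, -2, -1, 2), c ∈ C.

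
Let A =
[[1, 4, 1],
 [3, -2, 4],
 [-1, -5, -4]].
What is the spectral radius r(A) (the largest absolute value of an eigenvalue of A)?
r(A) ≈ 4.8475

The eigenvalues of A are the roots of its characteristic polynomial. With M = A (coefficients from the trace, the sum of principal 2x2 minors, and det A):
  p(λ) = det(λ I - M) = λ^3 + 5λ^2 + 11λ - 43.
No integer candidate from the rational root theorem (±divisors of 43) is a root, so the roots are irrational. The cubic discriminant is Δ = -73292 < 0, so there is one real root and a complex-conjugate pair. p(1) = -26 and p(2) = 7 have opposite signs, so a root lies in (1, 2); Newton's method refines it to λ ≈ 1.8299. Dividing out (λ - (1.8299)) leaves approximately λ^2 + 6.8299λ + 23.4982. For λ^2 + 6.8299λ + 23.4982 the discriminant is -47.3451. It is negative, so the remaining roots are the complex-conjugate pair λ ≈ -3.415 ± 3.4404i. Their product equals the constant term, so |λ|^2 ≈ 23.4982 and |λ| ≈ 4.8475.
Thus the eigenvalues (to 4 decimals) are 1.8299 (modulus 1.8299); -3.415 ± 3.4404i (modulus 4.8475). The spectral radius is the largest modulus: r(A) ≈ 4.8475. (Cross-check: r(A) ≤ ||A||_2 ≈ 7.7079; equality holds whenever A is normal, though it can also hold for some non-normal A.)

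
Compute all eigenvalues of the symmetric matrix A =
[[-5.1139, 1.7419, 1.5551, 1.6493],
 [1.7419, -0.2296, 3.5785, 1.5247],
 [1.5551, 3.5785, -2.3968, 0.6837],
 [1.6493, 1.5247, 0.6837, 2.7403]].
sigma(A) ≈ {-6, -5, 1, 5}

A is real symmetric, so its spectrum consists of real eigenvalues. Expanding the characteristic polynomial of the displayed matrix gives
  det(λ I - A) = p(λ) = λ^4 + (5)λ^3 + (-31)λ^2 + (-124.9986)λ + (150.0031).
Solving p(λ) = 0 yields eigenvalues ≈ -6, -5, 1, 5. (A is shown rounded to 4 decimals, so these recover the underlying integer eigenvalues to within that precision.)
Verification: the trace of A = -5 equals the sum of eigenvalues -5, and det(A) ≈ 150.0031 matches the eigenvalue product 150.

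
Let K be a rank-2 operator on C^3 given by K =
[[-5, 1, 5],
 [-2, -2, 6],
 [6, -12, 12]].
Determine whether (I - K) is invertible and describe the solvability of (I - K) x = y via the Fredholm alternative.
(I - K) is invertible (det(I - K) = -34 ≠ 0), so for every y in C^3 the equation (I - K) x = y has a unique solution.

K has rank 2 and factors as K = U V^T = u1 v1^T + u2 v2^T with u1 = (-1, 0, 3), v1 = (3, -3, 1), u2 = (-2, -2, -3), v2 = (1, 1, -3) (multiplying out reproduces the displayed K). The nonzero eigenvalues of U V^T coincide with those of the 2 x 2 matrix G = V^T U = [[v1·u1, v1·u2], [v2·u1, v2·u2]] = [[0, -3], [-10, 5]], and by the Sylvester determinant identity det(I_3 - U V^T) = det(I_2 - V^T U) = det([[1, 3], [10, -4]]) = (1)(-4) - (3)(10) = -34. (Direct check: I - K =
[[6, -1, -5],
 [2, 3, -6],
 [-6, 12, -11]]
has determinant -34.) The finite-dimensional Fredholm alternative says: either (I - K) is invertible, or ker(I - K) ≠ {0} and then range(I - K) = ker((I - K)^*)^⊥, with dim ker(I - K) = dim ker((I - K)^*). Since det(I - K) ≠ 0, 1 is not an eigenvalue of K and ker(I - K) = {0}, so we are in the first case: for every y there is a unique x = (I - K)^(-1) y. (Explicitly, by the Woodbury identity, (I - U V^T)^(-1) = I + U (I_2 - G)^(-1) V^T.)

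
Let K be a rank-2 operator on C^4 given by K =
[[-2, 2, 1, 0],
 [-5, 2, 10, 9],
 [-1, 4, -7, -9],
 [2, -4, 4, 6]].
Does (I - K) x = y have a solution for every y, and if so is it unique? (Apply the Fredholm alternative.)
(I - K) is invertible (det(I - K) = -1 ≠ 0), so for every y in C^4 the equation (I - K) x = y has a unique solution.

K has rank 2 and factors as K = U V^T = u1 v1^T + u2 v2^T with u1 = (0, -3, 3, -2), v1 = (1, 0, -3, -3), u2 = (-1, -1, -2, 2), v2 = (2, -2, -1, 0) (multiplying out reproduces the displayed K). The nonzero eigenvalues of U V^T coincide with those of the 2 x 2 matrix G = V^T U = [[v1·u1, v1·u2], [v2·u1, v2·u2]] = [[-3, -1], [3, 2]], and by the Sylvester determinant identity det(I_4 - U V^T) = det(I_2 - V^T U) = det([[4, 1], [-3, -1]]) = (4)(-1) - (1)(-3) = -1. (Direct check: I - K =
[[3, -2, -1, 0],
 [5, -1, -10, -9],
 [1, -4, 8, 9],
 [-2, 4, -4, -5]]
has determinant -1.) The finite-dimensional Fredholm alternative says: either (I - K) is invertible, or ker(I - K) ≠ {0} and then range(I - K) = ker((I - K)^*)^⊥, with dim ker(I - K) = dim ker((I - K)^*). Since det(I - K) ≠ 0, 1 is not an eigenvalue of K and ker(I - K) = {0}, so we are in the first case: for every y there is a unique x = (I - K)^(-1) y. (Explicitly, by the Woodbury identity, (I - U V^T)^(-1) = I + U (I_2 - G)^(-1) V^T.)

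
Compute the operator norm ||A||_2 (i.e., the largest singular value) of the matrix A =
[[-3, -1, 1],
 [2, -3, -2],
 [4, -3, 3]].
||A||_2 ≈ 6.4272 (= sqrt(largest eigenvalue of A^T A))

||A||_2 = sigma_max(A) = sqrt(lambda_max(A^T A)). Form the symmetric matrix M = A^T A =
[[29, -15, 5],
 [-15, 19, -4],
 [5, -4, 14]].
Its characteristic polynomial (trace, sum of principal 2x2 minors, determinant of M give the coefficients) is
  p(λ) = det(λ I - M) = λ^3 - 62λ^2 + 957λ - 4225.
No integer candidate from the rational root theorem (±divisors of 4225) is a root, so the roots are irrational. The cubic discriminant is Δ = 17294209 > 0, so there are three distinct real roots. p(8) = -25 and p(9) = 95 have opposite signs, so a root lies in (8, 9); Newton's method refines it to λ ≈ 8.1659. p(12) = 59 and p(13) = -65 have opposite signs, so a root lies in (12, 13); Newton's method refines it to λ ≈ 12.525. p(41) = -289 and p(42) = 689 have opposite signs, so a root lies in (41, 42); Newton's method refines it to λ ≈ 41.3091. Check (Vieta): the three roots sum to 62, matching tr M = 62.
So the eigenvalues of A^T A are ≈ 8.1659, 12.525, 41.3091 (all ≥ 0, as they must be for A^T A). The largest is λ_max ≈ 41.3091, hence ||A||_2 = sqrt(λ_max) ≈ 6.4272.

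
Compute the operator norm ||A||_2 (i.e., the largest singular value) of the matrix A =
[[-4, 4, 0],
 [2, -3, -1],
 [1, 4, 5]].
||A||_2 = sqrt((88 + sqrt(1300))/2) ≈ 7.8758 (= sqrt(largest eigenvalue of A^T A))

||A||_2 = sigma_max(A) = sqrt(lambda_max(A^T A)). Form the symmetric matrix M = A^T A =
[[21, -18, 3],
 [-18, 41, 23],
 [3, 23, 26]].
Its characteristic polynomial (trace, sum of principal 2x2 minors, determinant of M give the coefficients) is
  p(λ) = det(λ I - M) = λ^3 - 88λ^2 + 1611λ.
The constant term is 0, so λ = 0 is a root. Dividing out λ leaves p(λ) = λ(λ^2 - 88λ + 1611). For λ^2 - 88λ + 1611 the discriminant is 1300. It is nonnegative but not a perfect square, so the roots are real and irrational: λ = (88 ± sqrt(1300))/2 ≈ 62.0278, 25.9722.
So the eigenvalues of A^T A are ≈ 0, 25.9722, 62.0278 (all ≥ 0, as they must be for A^T A). The largest is λ_max = (88 + sqrt(1300))/2 ≈ 62.0278, hence ||A||_2 = sqrt(λ_max) = sqrt((88 + sqrt(1300))/2) ≈ 7.8758.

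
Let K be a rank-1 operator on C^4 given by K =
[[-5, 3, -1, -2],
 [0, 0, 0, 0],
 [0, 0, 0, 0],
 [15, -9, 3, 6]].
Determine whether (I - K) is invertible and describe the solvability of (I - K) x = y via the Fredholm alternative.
(I - K) is singular (det(I - K) = 0, i.e. 1 ∈ sigma(K)). (I - K) x = y is solvable iff y ⊥ ker((I - K)^*) = span{(-5, 3, -1, -2)}, i.e. iff -5y_1 + 3y_2 - y_3 - 2y_4 = 0. When solvable, the solutions are x = y + c·(1, 0, 0, -3), c arbitrary (ker(I - K) = span{(1, 0, 0, -3)}, dimension 1).

K has rank 1, so it is an outer product K = u v^T: every row of K is a multiple of one row vector. Reading off the entries, u = (1, 0, 0, -3) and v = (-5, 3, -1, -2) (row i of K equals u_i·v^T). A rank-one matrix u v^T satisfies K u = u (v·u) and kills the (3)-dimensional subspace v^⊥, so its characteristic polynomial is lambda^3 (lambda - v·u) with v·u = tr K = 1. Hence the eigenvalues of I - K are 1 (multiplicity 3) and 1 - (1) = 0, so det(I - K) = 0. (Direct check: I - K =
[[6, -3, 1, 2],
 [0, 1, 0, 0],
 [0, 0, 1, 0],
 [-15, 9, -3, -5]]
has determinant 0.) So 1 is an eigenvalue of K and (I - K) is not invertible. The finite-dimensional Fredholm alternative says: either (I - K) is invertible, or ker(I - K) ≠ {0} and then range(I - K) = ker((I - K)^*)^⊥, with dim ker(I - K) = dim ker((I - K)^*). We are in the second case, so we need both kernels. Kernel of I - K: (I - K) u = u - u (v·u) = u - u = 0, so ker(I - K) = span{u} = span{(1, 0, 0, -3)} (it is exactly 1-dimensional because rank(I - K) = 3). Kernel of the adjoint: K is real, so (I - K)^* = I - K^T = I - v u^T, and (I - v u^T) v = v - v (u·v) = 0; hence ker((I - K)^*) = span{v} = span{(-5, 3, -1, -2)}. Therefore (I - K) x = y is solvable iff <y, v> = 0, i.e. iff -5y_1 + 3y_2 - y_3 - 2y_4 = 0. When this holds, K y = u (v·y) = 0, so (I - K) y = y and x = y is a particular solution; the full solution set is the line x = y + c·u = y + c·(1, 0, 0, -3), c ∈ C.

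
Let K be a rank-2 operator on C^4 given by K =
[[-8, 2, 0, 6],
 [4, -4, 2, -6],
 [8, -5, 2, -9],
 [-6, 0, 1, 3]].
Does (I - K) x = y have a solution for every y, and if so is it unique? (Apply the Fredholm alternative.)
(I - K) is invertible (det(I - K) = 33 ≠ 0), so for every y in C^4 the equation (I - K) x = y has a unique solution.

K has rank 2 and factors as K = U V^T = u1 v1^T + u2 v2^T with u1 = (2, -2, -3, 1), v1 = (-2, 2, -1, 3), u2 = (-2, 0, 1, -2), v2 = (2, 1, -1, 0) (multiplying out reproduces the displayed K). The nonzero eigenvalues of U V^T coincide with those of the 2 x 2 matrix G = V^T U = [[v1·u1, v1·u2], [v2·u1, v2·u2]] = [[-2, -3], [5, -5]], and by the Sylvester determinant identity det(I_4 - U V^T) = det(I_2 - V^T U) = det([[3, 3], [-5, 6]]) = (3)(6) - (3)(-5) = 33. (Direct check: I - K =
[[9, -2, 0, -6],
 [-4, 5, -2, 6],
 [-8, 5, -1, 9],
 [6, 0, -1, -2]]
has determinant 33.) The finite-dimensional Fredholm alternative says: either (I - K) is invertible, or ker(I - K) ≠ {0} and then range(I - K) = ker((I - K)^*)^⊥, with dim ker(I - K) = dim ker((I - K)^*). Since det(I - K) ≠ 0, 1 is not an eigenvalue of K and ker(I - K) = {0}, so we are in the first case: for every y there is a unique x = (I - K)^(-1) y. (Explicitly, by the Woodbury identity, (I - U V^T)^(-1) = I + U (I_2 - G)^(-1) V^T.)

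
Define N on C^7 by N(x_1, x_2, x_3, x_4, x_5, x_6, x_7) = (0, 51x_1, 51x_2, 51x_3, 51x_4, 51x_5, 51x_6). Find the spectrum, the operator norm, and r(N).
sigma(N) = {0}; ||N|| = 51; r(N) = 0. (N is nilpotent with N^7 = 0.)

On C^7, N is a strictly lower-triangular matrix with 51 on the subdiagonal and zeros elsewhere, so its characteristic polynomial is lambda^7 and every eigenvalue is 0: sigma(N) = {0}. For the operator norm, N e_i = 51e_{i+1} for i = 1, ..., 6 and N e_7 = 0, so the singular values of N are 51 (with multiplicity 6) and 0; hence ||N|| = 51. The spectral radius r(N) = max|lambda| = 0. Note ||N|| > r(N) — characteristic of non-normal nilpotent operators. Indeed N^7 = 0.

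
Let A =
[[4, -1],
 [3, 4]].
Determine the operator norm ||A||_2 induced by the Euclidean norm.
||A||_2 = sqrt((42 + sqrt(320))/2) ≈ 5.4721 (= sqrt(largest eigenvalue of A^T A))

||A||_2 = sigma_max(A) = sqrt(lambda_max(A^T A)). Form the symmetric matrix M = A^T A =
[[25, 8],
 [8, 17]].
Its characteristic polynomial (trace, determinant of M give the coefficients) is
  p(λ) = det(λ I - M) = λ^2 - 42λ + 361.
For λ^2 - 42λ + 361 the discriminant is 320. It is nonnegative but not a perfect square, so the roots are real and irrational: λ = (42 ± sqrt(320))/2 ≈ 29.9443, 12.0557.
So the eigenvalues of A^T A are ≈ 12.0557, 29.9443 (all ≥ 0, as they must be for A^T A). The largest is λ_max = (42 + sqrt(320))/2 ≈ 29.9443, hence ||A||_2 = sqrt(λ_max) = sqrt((42 + sqrt(320))/2) ≈ 5.4721.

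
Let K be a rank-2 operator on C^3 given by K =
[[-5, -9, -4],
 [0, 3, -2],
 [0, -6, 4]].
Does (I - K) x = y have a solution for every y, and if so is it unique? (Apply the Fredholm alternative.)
(I - K) is invertible (det(I - K) = -36 ≠ 0), so for every y in C^3 the equation (I - K) x = y has a unique solution.

K has rank 2 and factors as K = U V^T = u1 v1^T + u2 v2^T with u1 = (-3, 1, -2), v1 = (1, 3, 0), u2 = (-2, -1, 2), v2 = (1, 0, 2) (multiplying out reproduces the displayed K). The nonzero eigenvalues of U V^T coincide with those of the 2 x 2 matrix G = V^T U = [[v1·u1, v1·u2], [v2·u1, v2·u2]] = [[0, -5], [-7, 2]], and by the Sylvester determinant identity det(I_3 - U V^T) = det(I_2 - V^T U) = det([[1, 5], [7, -1]]) = (1)(-1) - (5)(7) = -36. (Direct check: I - K =
[[6, 9, 4],
 [0, -2, 2],
 [0, 6, -3]]
has determinant -36.) The finite-dimensional Fredholm alternative says: either (I - K) is invertible, or ker(I - K) ≠ {0} and then range(I - K) = ker((I - K)^*)^⊥, with dim ker(I - K) = dim ker((I - K)^*). Since det(I - K) ≠ 0, 1 is not an eigenvalue of K and ker(I - K) = {0}, so we are in the first case: for every y there is a unique x = (I - K)^(-1) y. (Explicitly, by the Woodbury identity, (I - U V^T)^(-1) = I + U (I_2 - G)^(-1) V^T.)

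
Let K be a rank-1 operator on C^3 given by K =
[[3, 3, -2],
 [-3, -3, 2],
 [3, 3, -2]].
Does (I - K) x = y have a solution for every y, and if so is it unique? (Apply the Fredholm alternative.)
(I - K) is invertible (det(I - K) = 3 ≠ 0), so for every y in C^3 the equation (I - K) x = y has a unique solution.

K has rank 1, so it is an outer product K = u v^T: every row of K is a multiple of one row vector. Reading off the entries, u = (1, -1, 1) and v = (3, 3, -2) (row i of K equals u_i·v^T). A rank-one matrix u v^T satisfies K u = u (v·u) and kills the (2)-dimensional subspace v^⊥, so its characteristic polynomial is lambda^2 (lambda - v·u) with v·u = tr K = -2. Hence the eigenvalues of I - K are 1 (multiplicity 2) and 1 - (-2) = 3, so det(I - K) = 3. (Direct check: I - K =
[[-2, -3, 2],
 [3, 4, -2],
 [-3, -3, 3]]
has determinant 3.) The finite-dimensional Fredholm alternative says: either (I - K) is invertible, or ker(I - K) ≠ {0} and then range(I - K) = ker((I - K)^*)^⊥, with dim ker(I - K) = dim ker((I - K)^*). Since det(I - K) ≠ 0, 1 is not an eigenvalue of K and ker(I - K) = {0}, so we are in the first case: for every y there is a unique x = (I - K)^(-1) y. Explicitly, by the Sherman–Morrison formula, (I - u v^T)^(-1) = I + u v^T/(1 - v·u), i.e. (I - K)^(-1) = I + K/(3).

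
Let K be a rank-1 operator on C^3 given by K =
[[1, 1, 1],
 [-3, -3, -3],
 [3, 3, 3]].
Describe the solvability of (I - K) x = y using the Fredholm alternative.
(I - K) is singular (det(I - K) = 0, i.e. 1 ∈ sigma(K)). (I - K) x = y is solvable iff y ⊥ ker((I - K)^*) = span{(1, 1, 1)}, i.e. iff y_1 + y_2 + y_3 = 0. When solvable, the solutions are x = y + c·(1, -3, 3), c arbitrary (ker(I - K) = span{(1, -3, 3)}, dimension 1).

K has rank 1, so it is an outer product K = u v^T: every row of K is a multiple of one row vector. Reading off the entries, u = (1, -3, 3) and v = (1, 1, 1) (row i of K equals u_i·v^T). A rank-one matrix u v^T satisfies K u = u (v·u) and kills the (2)-dimensional subspace v^⊥, so its characteristic polynomial is lambda^2 (lambda - v·u) with v·u = tr K = 1. Hence the eigenvalues of I - K are 1 (multiplicity 2) and 1 - (1) = 0, so det(I - K) = 0. (Direct check: I - K =
[[0, -1, -1],
 [3, 4, 3],
 [-3, -3, -2]]
has determinant 0.) So 1 is an eigenvalue of K and (I - K) is not invertible. The finite-dimensional Fredholm alternative says: either (I - K) is invertible, or ker(I - K) ≠ {0} and then range(I - K) = ker((I - K)^*)^⊥, with dim ker(I - K) = dim ker((I - K)^*). We are in the second case, so we need both kernels. Kernel of I - K: (I - K) u = u - u (v·u) = u - u = 0, so ker(I - K) = span{u} = span{(1, -3, 3)} (it is exactly 1-dimensional because rank(I - K) = 2). Kernel of the adjoint: K is real, so (I - K)^* = I - K^T = I - v u^T, and (I - v u^T) v = v - v (u·v) = 0; hence ker((I - K)^*) = span{v} = span{(1, 1, 1)}. Therefore (I - K) x = y is solvable iff <y, v> = 0, i.e. iff y_1 + y_2 + y_3 = 0. When this holds, K y = u (v·y) = 0, so (I - K) y = y and x = y is a particular solution; the full solution set is the line x = y + c·u = y + c·(1, -3, 3), c ∈ C.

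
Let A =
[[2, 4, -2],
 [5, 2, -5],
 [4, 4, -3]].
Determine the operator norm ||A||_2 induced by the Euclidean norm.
||A||_2 ≈ 10.5028 (= sqrt(largest eigenvalue of A^T A))

||A||_2 = sigma_max(A) = sqrt(lambda_max(A^T A)). Form the symmetric matrix M = A^T A =
[[45, 34, -41],
 [34, 36, -30],
 [-41, -30, 38]].
Its characteristic polynomial (trace, sum of principal 2x2 minors, determinant of M give the coefficients) is
  p(λ) = det(λ I - M) = λ^3 - 119λ^2 + 961λ - 256.
No integer candidate from the rational root theorem (±divisors of 256) is a root, so the roots are irrational. The cubic discriminant is Δ = 8327560141 > 0, so there are three distinct real roots. p(0) = -256 and p(1) = 587 have opposite signs, so a root lies in (0, 1); Newton's method refines it to λ ≈ 0.2758. p(8) = 328 and p(9) = -517 have opposite signs, so a root lies in (8, 9); Newton's method refines it to λ ≈ 8.4151. p(110) = -3446 and p(111) = 7847 have opposite signs, so a root lies in (110, 111); Newton's method refines it to λ ≈ 110.3092. Check (Vieta): the three roots sum to 119, matching tr M = 119.
So the eigenvalues of A^T A are ≈ 0.2758, 8.4151, 110.3092 (all ≥ 0, as they must be for A^T A). The largest is λ_max ≈ 110.3092, hence ||A||_2 = sqrt(λ_max) ≈ 10.5028.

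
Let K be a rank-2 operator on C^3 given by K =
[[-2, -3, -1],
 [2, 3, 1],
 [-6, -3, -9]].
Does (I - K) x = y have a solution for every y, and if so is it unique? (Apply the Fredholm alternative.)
(I - K) is invertible (det(I - K) = -3 ≠ 0), so for every y in C^3 the equation (I - K) x = y has a unique solution.

K has rank 2 and factors as K = U V^T = u1 v1^T + u2 v2^T with u1 = (2, -2, 0), v1 = (0, -1, 1), u2 = (1, -1, 3), v2 = (-2, -1, -3) (multiplying out reproduces the displayed K). The nonzero eigenvalues of U V^T coincide with those of the 2 x 2 matrix G = V^T U = [[v1·u1, v1·u2], [v2·u1, v2·u2]] = [[2, 4], [-2, -10]], and by the Sylvester determinant identity det(I_3 - U V^T) = det(I_2 - V^T U) = det([[-1, -4], [2, 11]]) = (-1)(11) - (-4)(2) = -3. (Direct check: I - K =
[[3, 3, 1],
 [-2, -2, -1],
 [6, 3, 10]]
has determinant -3.) The finite-dimensional Fredholm alternative says: either (I - K) is invertible, or ker(I - K) ≠ {0} and then range(I - K) = ker((I - K)^*)^⊥, with dim ker(I - K) = dim ker((I - K)^*). Since det(I - K) ≠ 0, 1 is not an eigenvalue of K and ker(I - K) = {0}, so we are in the first case: for every y there is a unique x = (I - K)^(-1) y. (Explicitly, by the Woodbury identity, (I - U V^T)^(-1) = I + U (I_2 - G)^(-1) V^T.)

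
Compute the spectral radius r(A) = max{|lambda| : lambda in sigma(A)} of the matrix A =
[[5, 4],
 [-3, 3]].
r(A) = sqrt(27) ≈ 5.1962

The eigenvalues of A are the roots of its characteristic polynomial. With M = A (coefficients from the trace and determinant):
  p(λ) = det(λ I - M) = λ^2 - 8λ + 27.
For λ^2 - 8λ + 27 the discriminant is -44. It is negative, so the roots are the complex-conjugate pair λ = 4 ± (sqrt(44)/2) i ≈ 4 ± 3.3166i. For a conjugate pair the product of the roots equals the constant term, so |λ|^2 = 27 and |λ| = sqrt(27) ≈ 5.1962.
Thus the eigenvalues (to 4 decimals) are 4 ± 3.3166i (modulus 5.1962). The spectral radius is the largest modulus: r(A) = sqrt(27) ≈ 5.1962. (Cross-check: r(A) ≤ ||A||_2 ≈ 6.4331; equality holds whenever A is normal, though it can also hold for some non-normal A.)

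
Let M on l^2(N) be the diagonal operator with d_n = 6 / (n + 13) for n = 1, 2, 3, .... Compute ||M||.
||M|| = 3/7 (attained at n = 1)

For M diagonal, ||M|| = sup_n |d_n| = sup_n 6/(n + 13). This is positive and strictly decreasing in n, so the supremum is attained at n = 1: d_1 = 6/(1 + 13) = 3/7. Hence ||M|| = 3/7.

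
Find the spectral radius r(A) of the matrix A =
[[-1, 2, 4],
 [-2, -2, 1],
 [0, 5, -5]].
r(A) ≈ 7.0388

The eigenvalues of A are the roots of its characteristic polynomial. With M = A (coefficients from the trace, the sum of principal 2x2 minors, and det A):
  p(λ) = det(λ I - M) = λ^3 + 8λ^2 + 16λ + 65.
No integer candidate from the rational root theorem (±divisors of 65) is a root, so the roots are irrational. The cubic discriminant is Δ = -97435 < 0, so there is one real root and a complex-conjugate pair. p(-8) = -63 and p(-7) = 2 have opposite signs, so a root lies in (-8, -7); Newton's method refines it to λ ≈ -7.0388. Dividing out (λ - (-7.0388)) leaves approximately λ^2 + 0.9612λ + 9.2345. For λ^2 + 0.9612λ + 9.2345 the discriminant is -36.0141. It is negative, so the remaining roots are the complex-conjugate pair λ ≈ -0.4806 ± 3.0006i. Their product equals the constant term, so |λ|^2 ≈ 9.2345 and |λ| ≈ 3.0388.
Thus the eigenvalues (to 4 decimals) are -7.0388 (modulus 7.0388); -0.4806 ± 3.0006i (modulus 3.0388). The spectral radius is the largest modulus: r(A) ≈ 7.0388. (Cross-check: r(A) ≤ ||A||_2 ≈ 7.5959; equality holds whenever A is normal, though it can also hold for some non-normal A.)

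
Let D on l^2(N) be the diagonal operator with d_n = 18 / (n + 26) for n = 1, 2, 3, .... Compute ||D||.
||D|| = 2/3 (attained at n = 1)

For D diagonal, ||D|| = sup_n |d_n| = sup_n 18/(n + 26). This is positive and strictly decreasing in n, so the supremum is attained at n = 1: d_1 = 18/(1 + 26) = 2/3. Hence ||D|| = 2/3.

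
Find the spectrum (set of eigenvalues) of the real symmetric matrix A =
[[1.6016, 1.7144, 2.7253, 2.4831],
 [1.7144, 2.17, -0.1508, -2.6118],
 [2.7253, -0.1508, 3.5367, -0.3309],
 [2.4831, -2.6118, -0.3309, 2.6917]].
sigma(A) ≈ {-3, 2, 5, 6}

A is real symmetric, so its spectrum consists of real eigenvalues. Expanding the characteristic polynomial of the displayed matrix gives
  det(λ I - A) = p(λ) = λ^4 + (-10)λ^3 + (13)λ^2 + (95.9973)λ + (-179.9942).
Solving p(λ) = 0 yields eigenvalues ≈ -3, 2, 5, 6. (A is shown rounded to 4 decimals, so these recover the underlying integer eigenvalues to within that precision.)
Verification: the trace of A = 10 equals the sum of eigenvalues 10, and det(A) ≈ -179.9942 matches the eigenvalue product -180.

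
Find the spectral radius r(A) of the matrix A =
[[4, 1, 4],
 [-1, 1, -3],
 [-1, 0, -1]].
r(A) ≈ 2.8393

The eigenvalues of A are the roots of its characteristic polynomial. With M = A (coefficients from the trace, the sum of principal 2x2 minors, and det A):
  p(λ) = det(λ I - M) = λ^3 - 4λ^2 + 4λ - 2.
No integer candidate from the rational root theorem (±divisors of 2) is a root, so the roots are irrational. The cubic discriminant is Δ = -44 < 0, so there is one real root and a complex-conjugate pair. p(2) = -2 and p(3) = 1 have opposite signs, so a root lies in (2, 3); Newton's method refines it to λ ≈ 2.8393. Dividing out (λ - (2.8393)) leaves approximately λ^2 - 1.1607λ + 0.7044. For λ^2 - 1.1607λ + 0.7044 the discriminant is -1.4704. It is negative, so the remaining roots are the complex-conjugate pair λ ≈ 0.5804 ± 0.6063i. Their product equals the constant term, so |λ|^2 ≈ 0.7044 and |λ| ≈ 0.8393.
Thus the eigenvalues (to 4 decimals) are 2.8393 (modulus 2.8393); 0.5804 ± 0.6063i (modulus 0.8393). The spectral radius is the largest modulus: r(A) ≈ 2.8393. (Cross-check: r(A) ≤ ||A||_2 ≈ 6.5248; equality holds whenever A is normal, though it can also hold for some non-normal A.)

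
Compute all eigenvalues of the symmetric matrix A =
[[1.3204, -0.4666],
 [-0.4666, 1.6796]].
sigma(A) ≈ {1, 2}

A is real symmetric, so its spectrum consists of real eigenvalues. Expanding the characteristic polynomial of the displayed matrix gives
  det(λ I - A) = p(λ) = λ^2 + (-3)λ + (2).
Solving p(λ) = 0 yields eigenvalues ≈ 1, 2. (A is shown rounded to 4 decimals, so these recover the underlying integer eigenvalues to within that precision.)
Verification: the trace of A = 3 equals the sum of eigenvalues 3, and det(A) ≈ 2.0000 matches the eigenvalue product 2.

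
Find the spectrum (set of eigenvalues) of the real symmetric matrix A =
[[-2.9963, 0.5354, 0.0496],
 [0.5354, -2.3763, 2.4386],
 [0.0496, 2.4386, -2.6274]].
sigma(A) ≈ {-5, -3, 0}

A is real symmetric, so its spectrum consists of real eigenvalues. Expanding the characteristic polynomial of the displayed matrix gives
  det(λ I - A) = p(λ) = λ^3 + (8)λ^2 + (15)λ + (0).
Solving p(λ) = 0 yields eigenvalues ≈ -5, -3, 0. (A is shown rounded to 4 decimals, so these recover the underlying integer eigenvalues to within that precision.)
Verification: the trace of A = -8 equals the sum of eigenvalues -8, and det(A) ≈ -0.0005 matches the eigenvalue product 0.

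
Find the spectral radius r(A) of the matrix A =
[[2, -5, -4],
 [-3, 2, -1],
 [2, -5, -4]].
r(A) = sqrt(96)/2 ≈ 4.899

The eigenvalues of A are the roots of its characteristic polynomial. With M = A (coefficients from the trace, the sum of principal 2x2 minors, and det A):
  p(λ) = det(λ I - M) = λ^3 - 24λ.
The constant term is 0, so λ = 0 is a root. Dividing out λ leaves p(λ) = λ(λ^2 - 24). For λ^2 - 24 the discriminant is 96. It is nonnegative but not a perfect square, so the roots are real and irrational: λ = ± sqrt(96)/2 ≈ 4.899, -4.899.
Thus the eigenvalues (to 4 decimals) are 4.899 (modulus 4.899); -4.899 (modulus 4.899); 0 (modulus 0). The spectral radius is the largest modulus: r(A) = sqrt(96)/2 ≈ 4.899. (Cross-check: r(A) ≤ ||A||_2 ≈ 9.6756; equality holds whenever A is normal, though it can also hold for some non-normal A.)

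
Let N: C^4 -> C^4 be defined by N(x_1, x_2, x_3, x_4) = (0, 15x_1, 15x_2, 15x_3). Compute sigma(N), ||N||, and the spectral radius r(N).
sigma(N) = {0}; ||N|| = 15; r(N) = 0. (N is nilpotent with N^4 = 0.)

On C^4, N is a strictly lower-triangular matrix with 15 on the subdiagonal and zeros elsewhere, so its characteristic polynomial is lambda^4 and every eigenvalue is 0: sigma(N) = {0}. For the operator norm, N e_i = 15e_{i+1} for i = 1, ..., 3 and N e_4 = 0, so the singular values of N are 15 (with multiplicity 3) and 0; hence ||N|| = 15. The spectral radius r(N) = max|lambda| = 0. Note ||N|| > r(N) — characteristic of non-normal nilpotent operators. Indeed N^4 = 0.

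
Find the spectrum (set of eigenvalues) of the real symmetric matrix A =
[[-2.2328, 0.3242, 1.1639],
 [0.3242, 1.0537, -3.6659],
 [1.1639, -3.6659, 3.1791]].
sigma(A) ≈ {-3, -1, 6}

A is real symmetric, so its spectrum consists of real eigenvalues. Expanding the characteristic polynomial of the displayed matrix gives
  det(λ I - A) = p(λ) = λ^3 + (-2)λ^2 + (-21)λ + (-17.9986).
Solving p(λ) = 0 yields eigenvalues ≈ -3, -1, 6. (A is shown rounded to 4 decimals, so these recover the underlying integer eigenvalues to within that precision.)
Verification: the trace of A = 2 equals the sum of eigenvalues 2, and det(A) ≈ 17.9986 matches the eigenvalue product 18.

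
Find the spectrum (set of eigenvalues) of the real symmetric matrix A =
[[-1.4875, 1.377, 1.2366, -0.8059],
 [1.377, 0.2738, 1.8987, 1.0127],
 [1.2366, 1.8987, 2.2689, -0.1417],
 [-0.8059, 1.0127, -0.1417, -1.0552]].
sigma(A) ≈ {-3, -1, 0, 4}

A is real symmetric, so its spectrum consists of real eigenvalues. Expanding the characteristic polynomial of the displayed matrix gives
  det(λ I - A) = p(λ) = λ^4 + (0)λ^3 + (-13)λ^2 + (-12)λ + (0).
Solving p(λ) = 0 yields eigenvalues ≈ -3, -1, 0, 4. (A is shown rounded to 4 decimals, so these recover the underlying integer eigenvalues to within that precision.)
Verification: the trace of A = 0 equals the sum of eigenvalues 0, and det(A) ≈ 0.0008 matches the eigenvalue product 0.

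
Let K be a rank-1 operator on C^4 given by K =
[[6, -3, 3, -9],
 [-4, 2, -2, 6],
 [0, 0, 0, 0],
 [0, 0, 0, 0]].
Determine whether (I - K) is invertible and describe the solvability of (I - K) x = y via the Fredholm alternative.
(I - K) is invertible (det(I - K) = -7 ≠ 0), so for every y in C^4 the equation (I - K) x = y has a unique solution.

K has rank 1, so it is an outer product K = u v^T: every row of K is a multiple of one row vector. Reading off the entries, u = (-3, 2, 0, 0) and v = (-2, 1, -1, 3) (row i of K equals u_i·v^T). A rank-one matrix u v^T satisfies K u = u (v·u) and kills the (3)-dimensional subspace v^⊥, so its characteristic polynomial is lambda^3 (lambda - v·u) with v·u = tr K = 8. Hence the eigenvalues of I - K are 1 (multiplicity 3) and 1 - (8) = -7, so det(I - K) = -7. (Direct check: I - K =
[[-5, 3, -3, 9],
 [4, -1, 2, -6],
 [0, 0, 1, 0],
 [0, 0, 0, 1]]
has determinant -7.) The finite-dimensional Fredholm alternative says: either (I - K) is invertible, or ker(I - K) ≠ {0} and then range(I - K) = ker((I - K)^*)^⊥, with dim ker(I - K) = dim ker((I - K)^*). Since det(I - K) ≠ 0, 1 is not an eigenvalue of K and ker(I - K) = {0}, so we are in the first case: for every y there is a unique x = (I - K)^(-1) y. Explicitly, by the Sherman–Morrison formula, (I - u v^T)^(-1) = I + u v^T/(1 - v·u), i.e. (I - K)^(-1) = I + K/(-7).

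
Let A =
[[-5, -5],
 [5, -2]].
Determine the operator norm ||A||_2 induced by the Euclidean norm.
||A||_2 = sqrt((79 + sqrt(1341))/2) ≈ 7.6033 (= sqrt(largest eigenvalue of A^T A))

||A||_2 = sigma_max(A) = sqrt(lambda_max(A^T A)). Form the symmetric matrix M = A^T A =
[[50, 15],
 [15, 29]].
Its characteristic polynomial (trace, determinant of M give the coefficients) is
  p(λ) = det(λ I - M) = λ^2 - 79λ + 1225.
For λ^2 - 79λ + 1225 the discriminant is 1341. It is nonnegative but not a perfect square, so the roots are real and irrational: λ = (79 ± sqrt(1341))/2 ≈ 57.8098, 21.1902.
So the eigenvalues of A^T A are ≈ 21.1902, 57.8098 (all ≥ 0, as they must be for A^T A). The largest is λ_max = (79 + sqrt(1341))/2 ≈ 57.8098, hence ||A||_2 = sqrt(λ_max) = sqrt((79 + sqrt(1341))/2) ≈ 7.6033.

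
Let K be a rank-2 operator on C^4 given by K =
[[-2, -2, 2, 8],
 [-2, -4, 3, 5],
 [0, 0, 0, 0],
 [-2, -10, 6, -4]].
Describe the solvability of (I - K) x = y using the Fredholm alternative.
(I - K) is invertible (det(I - K) = 105 ≠ 0), so for every y in C^4 the equation (I - K) x = y has a unique solution.

K has rank 2 and factors as K = U V^T = u1 v1^T + u2 v2^T with u1 = (-2, -1, 0, 2), v1 = (0, -2, 1, -3), u2 = (-2, -2, 0, -2), v2 = (1, 3, -2, -1) (multiplying out reproduces the displayed K). The nonzero eigenvalues of U V^T coincide with those of the 2 x 2 matrix G = V^T U = [[v1·u1, v1·u2], [v2·u1, v2·u2]] = [[-4, 10], [-7, -6]], and by the Sylvester determinant identity det(I_4 - U V^T) = det(I_2 - V^T U) = det([[5, -10], [7, 7]]) = (5)(7) - (-10)(7) = 105. (Direct check: I - K =
[[3, 2, -2, -8],
 [2, 5, -3, -5],
 [0, 0, 1, 0],
 [2, 10, -6, 5]]
has determinant 105.) The finite-dimensional Fredholm alternative says: either (I - K) is invertible, or ker(I - K) ≠ {0} and then range(I - K) = ker((I - K)^*)^⊥, with dim ker(I - K) = dim ker((I - K)^*). Since det(I - K) ≠ 0, 1 is not an eigenvalue of K and ker(I - K) = {0}, so we are in the first case: for every y there is a unique x = (I - K)^(-1) y. (Explicitly, by the Woodbury identity, (I - U V^T)^(-1) = I + U (I_2 - G)^(-1) V^T.)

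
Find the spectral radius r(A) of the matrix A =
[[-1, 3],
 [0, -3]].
r(A) = 3

The eigenvalues of A are the roots of its characteristic polynomial. With M = A (coefficients from the trace and determinant):
  p(λ) = det(λ I - M) = λ^2 + 4λ + 3.
For λ^2 + 4λ + 3 the discriminant is 4. It is a perfect square (2^2), so the roots are rational: λ = (-4 ± 2)/2 = -1, -3.
Thus the eigenvalues (to 4 decimals) are -1 (modulus 1); -3 (modulus 3). The spectral radius is the largest modulus: r(A) = 3. (Cross-check: r(A) ≤ ||A||_2 ≈ 4.3028; equality holds whenever A is normal, though it can also hold for some non-normal A.)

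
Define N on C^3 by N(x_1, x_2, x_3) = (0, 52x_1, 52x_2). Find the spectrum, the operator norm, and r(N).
sigma(N) = {0}; ||N|| = 52; r(N) = 0. (N is nilpotent with N^3 = 0.)

On C^3, N is a strictly lower-triangular matrix with 52 on the subdiagonal and zeros elsewhere, so its characteristic polynomial is lambda^3 and every eigenvalue is 0: sigma(N) = {0}. For the operator norm, N e_i = 52e_{i+1} for i = 1, ..., 2 and N e_3 = 0, so the singular values of N are 52 (with multiplicity 2) and 0; hence ||N|| = 52. The spectral radius r(N) = max|lambda| = 0. Note ||N|| > r(N) — characteristic of non-normal nilpotent operators. Indeed N^3 = 0.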